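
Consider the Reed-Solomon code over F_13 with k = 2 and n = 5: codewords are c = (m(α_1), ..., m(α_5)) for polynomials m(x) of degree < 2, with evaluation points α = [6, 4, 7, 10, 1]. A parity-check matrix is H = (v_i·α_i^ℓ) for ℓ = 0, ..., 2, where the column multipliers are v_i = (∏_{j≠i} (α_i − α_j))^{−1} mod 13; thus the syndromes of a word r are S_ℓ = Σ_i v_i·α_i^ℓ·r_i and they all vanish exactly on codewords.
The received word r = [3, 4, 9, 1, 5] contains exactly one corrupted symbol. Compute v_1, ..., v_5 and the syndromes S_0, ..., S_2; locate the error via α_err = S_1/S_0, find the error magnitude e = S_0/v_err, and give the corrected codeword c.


S = (8, 8, 8), error at position 5, error magnitude e = 6, c = [3, 4, 9, 1, 12].

Step 1: column multipliers v_i = (∏_{j≠i}(α_i − α_j))^{−1} mod 13.
  i = 1 (α = 6): (6−4)(6−7)(6−10)(6−1) = 2·(−1)·(−4)·5 = 40 ≡ 1, so v_1 = 1^{−1} = 1 (mod 13).
  i = 2 (α = 4): (4−6)(4−7)(4−10)(4−1) = (−2)·(−3)·(−6)·3 = −108 ≡ 9, so v_2 = 9^{−1} = 3 (mod 13).
  i = 3 (α = 7): (7−6)(7−4)(7−10)(7−1) = 1·3·(−3)·6 = −54 ≡ 11, so v_3 = 11^{−1} = 6 (mod 13).
  i = 4 (α = 10): (10−6)(10−4)(10−7)(10−1) = 4·6·3·9 = 648 ≡ 11, so v_4 = 11^{−1} = 6 (mod 13).
  i = 5 (α = 1): (1−6)(1−4)(1−7)(1−10) = (−5)·(−3)·(−6)·(−9) = 810 ≡ 4, so v_5 = 4^{−1} = 10 (mod 13).
  v = [1, 3, 6, 6, 10].
Step 2: syndromes of r = [3, 4, 9, 1, 5] (all sums mod 13).
  S_0 = Σ v_i r_i = 1·3 + 3·4 + 6·9 + 6·1 + 10·5 = 125 ≡ 8.
  S_1 = Σ v_i α_i r_i = 1·6·3 + 3·4·4 + 6·7·9 + 6·10·1 + 10·1·5 = 554 ≡ 8.
  α_i^2 mod 13 = [10, 3, 10, 9, 1].
  S_2 = Σ v_i α_i^2 r_i = 1·10·3 + 3·3·4 + 6·10·9 + 6·9·1 + 10·1·5 = 710 ≡ 8.
  S = (8, 8, 8) ≠ 0, so r is not a codeword (an error is present).
Step 3: locate the error. For a single error e at position i, S_ℓ = v_i·e·α_i^ℓ, so α_err = S_1/S_0.
  S_0^{−1} = 8^{−1} = 5 (mod 13), so α_err = 8·5 = 40 ≡ 1 = α_5. Error position i = 5.
  Consistency check: S_2/S_1 = 8·5 = 40 ≡ 1 = α_err ✓ (single-error assumption holds).
Step 4: error magnitude e = S_0/v_5 = S_0·∏_{j≠5}(α_5 − α_j) = 8·4 = 32 ≡ 6 (mod 13).
Step 5: correct position 5: c_5 = r_5 − e = 5 − 6 ≡ 12 (mod 13). Hence c = [3, 4, 9, 1, 12].
  Check: interpolating c through the α_i gives m(x) = 6 + 6·x (degree < 2) with m(α_i) = c_i for every i, so c is indeed a codeword.


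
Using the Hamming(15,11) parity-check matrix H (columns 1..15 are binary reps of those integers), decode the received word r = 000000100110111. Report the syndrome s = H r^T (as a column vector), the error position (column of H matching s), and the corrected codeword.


s = (1, 0, 1, 0)^T, error position = 10, corrected codeword c = 000000100010111

Compute s = H r^T mod 2 one row at a time:
  s_1 = 0 + 0 + 1 + 1 + 0 + 1 + 1 + 1 = 5 ≡ 1 (mod 2).
  s_2 = 0 + 0 + 0 + 1 + 0 + 1 + 1 + 1 = 4 ≡ 0 (mod 2).
  s_3 = 0 + 0 + 0 + 1 + 1 + 1 + 1 + 1 = 5 ≡ 1 (mod 2).
  s_4 = 0 + 0 + 0 + 1 + 0 + 1 + 1 + 1 = 4 ≡ 0 (mod 2).
s = (1, 0, 1, 0)^T — this equals column 10 of H (binary 1010), so error is at position 10.
Correct: flip bit 10 of r = 000000100110111 to get c = 000000100010111.


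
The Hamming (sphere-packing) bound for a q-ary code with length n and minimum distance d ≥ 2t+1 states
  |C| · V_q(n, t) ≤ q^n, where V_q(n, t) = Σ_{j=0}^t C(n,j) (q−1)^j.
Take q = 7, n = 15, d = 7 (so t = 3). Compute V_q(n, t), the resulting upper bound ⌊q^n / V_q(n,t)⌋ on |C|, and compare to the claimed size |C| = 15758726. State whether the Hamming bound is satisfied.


V_q(n, t) = 102151, q^n = 4747561509943, Hamming bound = 46475918, |C| = 15758726 ≤ bound (satisfied).

Step 1: Compute V_q(n, t) = Σ_{j=0}^3 C(n, j) (q−1)^j.
  j = 0: C(15,0)·(6)^0 = 1·1 = 1.
  j = 1: C(15,1)·(6)^1 = 15·6 = 90.
  j = 2: C(15,2)·(6)^2 = 105·36 = 3780.
  j = 3: C(15,3)·(6)^3 = 455·216 = 98280.
  V_q(n, t) = 1 + 90 + 3780 + 98280 = 102151.
Step 2: q^n = 7^15 = 4747561509943.
Step 3: Hamming bound ⌊q^n / V_q(n,t)⌋ = ⌊4747561509943/102151⌋ = 46475918.
Step 4: Compare |C| = 15758726 to 46475918: satisfied.
The claimed |C| lies below the Hamming bound.


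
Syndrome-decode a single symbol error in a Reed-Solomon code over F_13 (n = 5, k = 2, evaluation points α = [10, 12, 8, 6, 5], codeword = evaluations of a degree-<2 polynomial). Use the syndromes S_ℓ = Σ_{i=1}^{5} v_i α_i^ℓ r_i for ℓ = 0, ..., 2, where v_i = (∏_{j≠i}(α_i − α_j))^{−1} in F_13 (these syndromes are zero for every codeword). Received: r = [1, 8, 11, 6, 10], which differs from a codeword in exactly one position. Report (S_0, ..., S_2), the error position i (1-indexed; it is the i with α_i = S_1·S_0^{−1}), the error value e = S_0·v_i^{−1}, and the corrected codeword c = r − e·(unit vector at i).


S = (1, 10, 9), error at position 1, error magnitude e = 11, c = [3, 8, 11, 6, 10].

Step 1: column multipliers v_i = (∏_{j≠i}(α_i − α_j))^{−1} mod 13.
  i = 1 (α = 10): (10−12)(10−8)(10−6)(10−5) = (−2)·2·4·5 = −80 ≡ 11, so v_1 = 11^{−1} = 6 (mod 13).
  i = 2 (α = 12): (12−10)(12−8)(12−6)(12−5) = 2·4·6·7 = 336 ≡ 11, so v_2 = 11^{−1} = 6 (mod 13).
  i = 3 (α = 8): (8−10)(8−12)(8−6)(8−5) = (−2)·(−4)·2·3 = 48 ≡ 9, so v_3 = 9^{−1} = 3 (mod 13).
  i = 4 (α = 6): (6−10)(6−12)(6−8)(6−5) = (−4)·(−6)·(−2)·1 = −48 ≡ 4, so v_4 = 4^{−1} = 10 (mod 13).
  i = 5 (α = 5): (5−10)(5−12)(5−8)(5−6) = (−5)·(−7)·(−3)·(−1) = 105 ≡ 1, so v_5 = 1^{−1} = 1 (mod 13).
  v = [6, 6, 3, 10, 1].
Step 2: syndromes of r = [1, 8, 11, 6, 10] (all sums mod 13).
  S_0 = Σ v_i r_i = 6·1 + 6·8 + 3·11 + 10·6 + 1·10 = 157 ≡ 1.
  S_1 = Σ v_i α_i r_i = 6·10·1 + 6·12·8 + 3·8·11 + 10·6·6 + 1·5·10 = 1310 ≡ 10.
  α_i^2 mod 13 = [9, 1, 12, 10, 12].
  S_2 = Σ v_i α_i^2 r_i = 6·9·1 + 6·1·8 + 3·12·11 + 10·10·6 + 1·12·10 = 1218 ≡ 9.
  S = (1, 10, 9) ≠ 0, so r is not a codeword (an error is present).
Step 3: locate the error. For a single error e at position i, S_ℓ = v_i·e·α_i^ℓ, so α_err = S_1/S_0.
  S_0^{−1} = 1^{−1} = 1 (mod 13), so α_err = 10·1 = 10 ≡ 10 = α_1. Error position i = 1.
  Consistency check: S_2/S_1 = 9·4 = 36 ≡ 10 = α_err ✓ (single-error assumption holds).
Step 4: error magnitude e = S_0/v_1 = S_0·∏_{j≠1}(α_1 − α_j) = 1·11 = 11 ≡ 11 (mod 13).
Step 5: correct position 1: c_1 = r_1 − e = 1 − 11 ≡ 3 (mod 13). Hence c = [3, 8, 11, 6, 10].
  Check: interpolating c through the α_i gives m(x) = 4 + 9·x (degree < 2) with m(α_i) = c_i for every i, so c is indeed a codeword.


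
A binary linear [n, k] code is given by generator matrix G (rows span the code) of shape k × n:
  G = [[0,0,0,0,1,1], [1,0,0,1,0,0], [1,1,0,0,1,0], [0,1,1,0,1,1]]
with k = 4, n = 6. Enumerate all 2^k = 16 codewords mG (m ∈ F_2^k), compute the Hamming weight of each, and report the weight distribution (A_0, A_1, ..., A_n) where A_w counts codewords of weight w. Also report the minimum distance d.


Weight distribution: A_0 = 1, A_2 = 3, A_3 = 8, A_4 = 3, A_6 = 1. Minimum distance d = 2.

Enumerate all 2^4 = 16 messages m ∈ F_2^4.
For each, compute codeword c = mG in F_2^6, then tally its weight.
  m = 0000 → c = 000000, weight = 0.
  m = 1000 → c = 000011, weight = 2.
  m = 0100 → c = 100100, weight = 2.
  m = 1100 → c = 100111, weight = 4.
  m = 0010 → c = 110010, weight = 3.
  m = 1010 → c = 110001, weight = 3.
  m = 0110 → c = 010110, weight = 3.
  m = 1110 → c = 010101, weight = 3.
  m = 0001 → c = 011011, weight = 4.
  m = 1001 → c = 011000, weight = 2.
  m = 0101 → c = 111111, weight = 6.
  m = 1101 → c = 111100, weight = 4.
  m = 0011 → c = 101001, weight = 3.
  m = 1011 → c = 101010, weight = 3.
  m = 0111 → c = 001101, weight = 3.
  m = 1111 → c = 001110, weight = 3.
Tally weights:
  weight 0: 1 codewords.
  weight 2: 3 codewords.
  weight 3: 8 codewords.
  weight 4: 3 codewords.
  weight 6: 1 codewords.
Minimum distance d = smallest w > 0 with A_w > 0 = 2.
Sanity: Σ A_w = 16 = 2^4 = 16 ✓.


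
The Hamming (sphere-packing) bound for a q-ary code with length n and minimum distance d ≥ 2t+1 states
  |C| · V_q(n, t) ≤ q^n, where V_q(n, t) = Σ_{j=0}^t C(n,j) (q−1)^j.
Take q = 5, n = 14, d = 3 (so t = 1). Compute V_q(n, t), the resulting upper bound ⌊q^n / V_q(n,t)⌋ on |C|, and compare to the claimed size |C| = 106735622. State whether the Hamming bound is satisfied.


V_q(n, t) = 57, q^n = 6103515625, Hamming bound = 107079221, |C| = 106735622 ≤ bound (satisfied).

Step 1: Compute V_q(n, t) = Σ_{j=0}^1 C(n, j) (q−1)^j.
  j = 0: C(14,0)·(4)^0 = 1·1 = 1.
  j = 1: C(14,1)·(4)^1 = 14·4 = 56.
  V_q(n, t) = 1 + 56 = 57.
Step 2: q^n = 5^14 = 6103515625.
Step 3: Hamming bound ⌊q^n / V_q(n,t)⌋ = ⌊6103515625/57⌋ = 107079221.
Step 4: Compare |C| = 106735622 to 107079221: satisfied.
The claimed |C| lies below the Hamming bound.


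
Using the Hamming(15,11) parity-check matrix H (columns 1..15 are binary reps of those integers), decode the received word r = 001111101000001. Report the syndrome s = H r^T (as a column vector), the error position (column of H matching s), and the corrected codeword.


s = (0, 1, 0, 1)^T, error position = 5, corrected codeword c = 001101101000001

Compute s = H r^T mod 2 one row at a time:
  s_1 = 0 + 1 + 0 + 0 + 0 + 0 + 0 + 1 = 2 ≡ 0 (mod 2).
  s_2 = 1 + 1 + 1 + 1 + 0 + 0 + 0 + 1 = 5 ≡ 1 (mod 2).
  s_3 = 0 + 1 + 1 + 1 + 0 + 0 + 0 + 1 = 4 ≡ 0 (mod 2).
  s_4 = 0 + 1 + 1 + 1 + 1 + 0 + 0 + 1 = 5 ≡ 1 (mod 2).
s = (0, 1, 0, 1)^T — this equals column 5 of H (binary 0101), so error is at position 5.
Correct: flip bit 5 of r = 001111101000001 to get c = 001101101000001.


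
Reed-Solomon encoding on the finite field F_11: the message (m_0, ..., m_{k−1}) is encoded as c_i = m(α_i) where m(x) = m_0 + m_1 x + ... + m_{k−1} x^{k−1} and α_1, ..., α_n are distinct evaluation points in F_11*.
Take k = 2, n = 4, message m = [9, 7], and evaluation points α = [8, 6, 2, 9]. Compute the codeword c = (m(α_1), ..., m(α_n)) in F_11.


c = [10, 7, 1, 6]

Message polynomial: m(x) = 9 + 7·x (mod 11).
For each evaluation point α_i, compute m(α_i) mod 11:
  α_1 = 8: Horner steps 7 → 10, so m(8) = 10.
  α_2 = 6: Horner steps 7 → 7, so m(6) = 7.
  α_3 = 2: Horner steps 7 → 1, so m(2) = 1.
  α_4 = 9: Horner steps 7 → 6, so m(9) = 6.
Codeword c = [10, 7, 1, 6] ∈ F_11^4.


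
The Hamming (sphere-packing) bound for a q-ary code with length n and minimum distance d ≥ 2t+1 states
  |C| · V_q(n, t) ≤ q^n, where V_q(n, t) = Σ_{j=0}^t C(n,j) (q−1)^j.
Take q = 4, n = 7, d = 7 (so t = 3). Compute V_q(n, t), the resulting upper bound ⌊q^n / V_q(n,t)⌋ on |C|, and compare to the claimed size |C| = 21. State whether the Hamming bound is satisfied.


V_q(n, t) = 1156, q^n = 16384, Hamming bound = 14, |C| = 21 > bound (violated).

Step 1: Compute V_q(n, t) = Σ_{j=0}^3 C(n, j) (q−1)^j.
  j = 0: C(7,0)·(3)^0 = 1·1 = 1.
  j = 1: C(7,1)·(3)^1 = 7·3 = 21.
  j = 2: C(7,2)·(3)^2 = 21·9 = 189.
  j = 3: C(7,3)·(3)^3 = 35·27 = 945.
  V_q(n, t) = 1 + 21 + 189 + 945 = 1156.
Step 2: q^n = 4^7 = 16384.
Step 3: Hamming bound ⌊q^n / V_q(n,t)⌋ = ⌊16384/1156⌋ = 14.
Step 4: Compare |C| = 21 to 14: violated.
The claimed |C| lies above the Hamming bound, so no 4-ary code of length 7 with d ≥ 7 can have 21 codewords.


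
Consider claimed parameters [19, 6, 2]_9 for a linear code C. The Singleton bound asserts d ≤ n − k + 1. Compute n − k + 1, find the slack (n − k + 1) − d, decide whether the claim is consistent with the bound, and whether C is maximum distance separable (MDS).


Singleton RHS = n − k + 1 = 14, slack = 12, bound satisfied, not MDS.

Singleton bound: d ≤ n − k + 1.
Here n = 19, k = 6, so n − k + 1 = 14.
Given d = 2, check d ≤ 14: YES.
Slack = (n − k + 1) − d = 12.
The code is NOT MDS (slack = 12 > 0).
Description: the claimed parameters are [19, 6, 2]_9; such a code would be non-MDS.


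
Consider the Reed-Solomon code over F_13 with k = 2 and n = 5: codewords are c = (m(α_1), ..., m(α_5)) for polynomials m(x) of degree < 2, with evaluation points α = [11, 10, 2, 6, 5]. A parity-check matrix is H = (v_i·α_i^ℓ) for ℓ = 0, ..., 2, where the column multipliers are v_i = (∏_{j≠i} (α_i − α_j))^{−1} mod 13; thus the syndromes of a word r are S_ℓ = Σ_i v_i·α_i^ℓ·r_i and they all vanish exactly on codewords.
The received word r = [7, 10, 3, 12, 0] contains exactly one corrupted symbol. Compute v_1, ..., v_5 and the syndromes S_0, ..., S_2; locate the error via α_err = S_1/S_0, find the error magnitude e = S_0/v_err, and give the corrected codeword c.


S = (6, 8, 2), error at position 2, error magnitude e = 2, c = [7, 8, 3, 12, 0].

Step 1: column multipliers v_i = (∏_{j≠i}(α_i − α_j))^{−1} mod 13.
  i = 1 (α = 11): (11−10)(11−2)(11−6)(11−5) = 1·9·5·6 = 270 ≡ 10, so v_1 = 10^{−1} = 4 (mod 13).
  i = 2 (α = 10): (10−11)(10−2)(10−6)(10−5) = (−1)·8·4·5 = −160 ≡ 9, so v_2 = 9^{−1} = 3 (mod 13).
  i = 3 (α = 2): (2−11)(2−10)(2−6)(2−5) = (−9)·(−8)·(−4)·(−3) = 864 ≡ 6, so v_3 = 6^{−1} = 11 (mod 13).
  i = 4 (α = 6): (6−11)(6−10)(6−2)(6−5) = (−5)·(−4)·4·1 = 80 ≡ 2, so v_4 = 2^{−1} = 7 (mod 13).
  i = 5 (α = 5): (5−11)(5−10)(5−2)(5−6) = (−6)·(−5)·3·(−1) = −90 ≡ 1, so v_5 = 1^{−1} = 1 (mod 13).
  v = [4, 3, 11, 7, 1].
Step 2: syndromes of r = [7, 10, 3, 12, 0] (all sums mod 13).
  S_0 = Σ v_i r_i = 4·7 + 3·10 + 11·3 + 7·12 + 1·0 = 175 ≡ 6.
  S_1 = Σ v_i α_i r_i = 4·11·7 + 3·10·10 + 11·2·3 + 7·6·12 + 1·5·0 = 1178 ≡ 8.
  α_i^2 mod 13 = [4, 9, 4, 10, 12].
  S_2 = Σ v_i α_i^2 r_i = 4·4·7 + 3·9·10 + 11·4·3 + 7·10·12 + 1·12·0 = 1354 ≡ 2.
  S = (6, 8, 2) ≠ 0, so r is not a codeword (an error is present).
Step 3: locate the error. For a single error e at position i, S_ℓ = v_i·e·α_i^ℓ, so α_err = S_1/S_0.
  S_0^{−1} = 6^{−1} = 11 (mod 13), so α_err = 8·11 = 88 ≡ 10 = α_2. Error position i = 2.
  Consistency check: S_2/S_1 = 2·5 = 10 ≡ 10 = α_err ✓ (single-error assumption holds).
Step 4: error magnitude e = S_0/v_2 = S_0·∏_{j≠2}(α_2 − α_j) = 6·9 = 54 ≡ 2 (mod 13).
Step 5: correct position 2: c_2 = r_2 − e = 10 − 2 ≡ 8 (mod 13). Hence c = [7, 8, 3, 12, 0].
  Check: interpolating c through the α_i gives m(x) = 5 + 12·x (degree < 2) with m(α_i) = c_i for every i, so c is indeed a codeword.


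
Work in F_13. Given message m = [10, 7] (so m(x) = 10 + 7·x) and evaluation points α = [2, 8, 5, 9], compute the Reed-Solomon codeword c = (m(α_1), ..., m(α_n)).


c = [11, 1, 6, 8]

Message polynomial: m(x) = 10 + 7·x (mod 13).
For each evaluation point α_i, compute m(α_i) mod 13:
  α_1 = 2: Horner steps 7 → 11, so m(2) = 11.
  α_2 = 8: Horner steps 7 → 1, so m(8) = 1.
  α_3 = 5: Horner steps 7 → 6, so m(5) = 6.
  α_4 = 9: Horner steps 7 → 8, so m(9) = 8.
Codeword c = [11, 1, 6, 8] ∈ F_13^4.


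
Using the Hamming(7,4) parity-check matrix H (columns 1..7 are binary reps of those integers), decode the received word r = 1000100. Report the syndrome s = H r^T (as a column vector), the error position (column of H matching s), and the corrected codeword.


s = (1, 0, 0)^T, error position = 4, corrected codeword c = 1001100

Compute s = H r^T mod 2 one row at a time:
  s_1 = 0 + 1 + 0 + 0 = 1 ≡ 1 (mod 2).
  s_2 = 0 + 0 + 0 + 0 = 0 ≡ 0 (mod 2).
  s_3 = 1 + 0 + 1 + 0 = 2 ≡ 0 (mod 2).
s = (1, 0, 0)^T — this equals column 4 of H (binary 100), so error is at position 4.
Correct: flip bit 4 of r = 1000100 to get c = 1001100.


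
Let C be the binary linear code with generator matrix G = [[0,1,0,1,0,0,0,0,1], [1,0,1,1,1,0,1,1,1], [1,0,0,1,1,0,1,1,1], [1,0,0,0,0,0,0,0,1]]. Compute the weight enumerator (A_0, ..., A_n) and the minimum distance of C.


Weight distribution: A_0 = 1, A_1 = 1, A_2 = 1, A_3 = 3, A_4 = 3, A_5 = 3, A_6 = 3, A_7 = 1. Minimum distance d = 1.

Enumerate all 2^4 = 16 messages m ∈ F_2^4.
For each, compute codeword c = mG in F_2^9, then tally its weight.
  m = 0000 → c = 000000000, weight = 0.
  m = 1000 → c = 010100001, weight = 3.
  m = 0100 → c = 101110111, weight = 7.
  m = 1100 → c = 111010110, weight = 6.
  m = 0010 → c = 100110111, weight = 6.
  m = 1010 → c = 110010110, weight = 5.
  m = 0110 → c = 001000000, weight = 1.
  m = 1110 → c = 011100001, weight = 4.
  m = 0001 → c = 100000001, weight = 2.
  m = 1001 → c = 110100000, weight = 3.
  m = 0101 → c = 001110110, weight = 5.
  m = 1101 → c = 011010111, weight = 6.
  m = 0011 → c = 000110110, weight = 4.
  m = 1011 → c = 010010111, weight = 5.
  m = 0111 → c = 101000001, weight = 3.
  m = 1111 → c = 111100000, weight = 4.
Tally weights:
  weight 0: 1 codewords.
  weight 1: 1 codewords.
  weight 2: 1 codewords.
  weight 3: 3 codewords.
  weight 4: 3 codewords.
  weight 5: 3 codewords.
  weight 6: 3 codewords.
  weight 7: 1 codewords.
Minimum distance d = smallest w > 0 with A_w > 0 = 1.
Sanity: Σ A_w = 16 = 2^4 = 16 ✓.


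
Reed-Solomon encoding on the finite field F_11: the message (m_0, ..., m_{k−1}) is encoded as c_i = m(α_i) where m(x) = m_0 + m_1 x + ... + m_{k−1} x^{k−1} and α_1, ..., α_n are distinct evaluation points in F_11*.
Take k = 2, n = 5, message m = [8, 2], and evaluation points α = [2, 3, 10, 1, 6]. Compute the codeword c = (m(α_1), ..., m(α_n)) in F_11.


c = [1, 3, 6, 10, 9]

Message polynomial: m(x) = 8 + 2·x (mod 11).
For each evaluation point α_i, compute m(α_i) mod 11:
  α_1 = 2: Horner steps 2 → 1, so m(2) = 1.
  α_2 = 3: Horner steps 2 → 3, so m(3) = 3.
  α_3 = 10: Horner steps 2 → 6, so m(10) = 6.
  α_4 = 1: Horner steps 2 → 10, so m(1) = 10.
  α_5 = 6: Horner steps 2 → 9, so m(6) = 9.
Codeword c = [1, 3, 6, 10, 9] ∈ F_11^5.


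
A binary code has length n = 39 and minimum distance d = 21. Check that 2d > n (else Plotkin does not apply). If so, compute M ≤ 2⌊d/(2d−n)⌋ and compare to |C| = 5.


Plotkin bound M ≤ 14; given |C| = 5 ≤ bound (satisfied).

Check applicability: 2d = 42, n = 39.
2d − n = 3 > 0, so Plotkin applies.
Compute d/(2d−n) = 21/3 ≈ 7.0000.
⌊d/(2d−n)⌋ = 7.
Plotkin bound: M ≤ 2·7 = 14.
Given |C| = 5, check: satisfied.
This |C| is below the Plotkin bound.


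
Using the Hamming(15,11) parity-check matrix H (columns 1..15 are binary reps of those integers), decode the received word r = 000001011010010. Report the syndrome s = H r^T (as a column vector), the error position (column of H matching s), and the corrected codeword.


s = (0, 0, 1, 0)^T, error position = 2, corrected codeword c = 010001011010010

Compute s = H r^T mod 2 one row at a time:
  s_1 = 1 + 1 + 0 + 1 + 0 + 0 + 1 + 0 = 4 ≡ 0 (mod 2).
  s_2 = 0 + 0 + 1 + 0 + 0 + 0 + 1 + 0 = 2 ≡ 0 (mod 2).
  s_3 = 0 + 0 + 1 + 0 + 0 + 1 + 1 + 0 = 3 ≡ 1 (mod 2).
  s_4 = 0 + 0 + 0 + 0 + 1 + 1 + 0 + 0 = 2 ≡ 0 (mod 2).
s = (0, 0, 1, 0)^T — this equals column 2 of H (binary 0010), so error is at position 2.
Correct: flip bit 2 of r = 000001011010010 to get c = 010001011010010.


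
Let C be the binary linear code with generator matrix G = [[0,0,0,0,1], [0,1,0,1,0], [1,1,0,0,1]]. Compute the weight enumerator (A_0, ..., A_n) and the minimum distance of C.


Weight distribution: A_0 = 1, A_1 = 1, A_2 = 3, A_3 = 3. Minimum distance d = 1.

Enumerate all 2^3 = 8 messages m ∈ F_2^3.
For each, compute codeword c = mG in F_2^5, then tally its weight.
  m = 000 → c = 00000, weight = 0.
  m = 100 → c = 00001, weight = 1.
  m = 010 → c = 01010, weight = 2.
  m = 110 → c = 01011, weight = 3.
  m = 001 → c = 11001, weight = 3.
  m = 101 → c = 11000, weight = 2.
  m = 011 → c = 10011, weight = 3.
  m = 111 → c = 10010, weight = 2.
Tally weights:
  weight 0: 1 codewords.
  weight 1: 1 codewords.
  weight 2: 3 codewords.
  weight 3: 3 codewords.
Minimum distance d = smallest w > 0 with A_w > 0 = 1.
Sanity: Σ A_w = 8 = 2^3 = 8 ✓.


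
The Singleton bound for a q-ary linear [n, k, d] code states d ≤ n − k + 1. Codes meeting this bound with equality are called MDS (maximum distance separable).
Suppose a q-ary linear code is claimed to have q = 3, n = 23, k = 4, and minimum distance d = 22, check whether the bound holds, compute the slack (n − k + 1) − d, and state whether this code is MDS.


Singleton RHS = n − k + 1 = 20, slack = -2, bound violated (no such code; not MDS).

Singleton bound: d ≤ n − k + 1.
Here n = 23, k = 4, so n − k + 1 = 20.
Given d = 22, check d ≤ 20: NO.
Slack = (n − k + 1) − d = -2.
The slack is negative: d = 22 exceeds n − k + 1 = 20 by 2, so the Singleton bound is violated and no linear [23, 4, 22]_3 code can exist. In particular it is not MDS (MDS requires d = n − k + 1 exactly).
Description: the claimed parameters are [23, 4, 22]_3; such a code would be impossible (violates the Singleton bound).


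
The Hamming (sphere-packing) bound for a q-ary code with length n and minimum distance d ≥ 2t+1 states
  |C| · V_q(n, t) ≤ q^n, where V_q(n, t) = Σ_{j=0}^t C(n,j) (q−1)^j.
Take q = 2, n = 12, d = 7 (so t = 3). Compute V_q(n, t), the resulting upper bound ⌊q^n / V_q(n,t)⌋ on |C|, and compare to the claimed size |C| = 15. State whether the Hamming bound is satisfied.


V_q(n, t) = 299, q^n = 4096, Hamming bound = 13, |C| = 15 > bound (violated).

Step 1: Compute V_q(n, t) = Σ_{j=0}^3 C(n, j) (q−1)^j.
  j = 0: C(12,0)·(1)^0 = 1·1 = 1.
  j = 1: C(12,1)·(1)^1 = 12·1 = 12.
  j = 2: C(12,2)·(1)^2 = 66·1 = 66.
  j = 3: C(12,3)·(1)^3 = 220·1 = 220.
  V_q(n, t) = 1 + 12 + 66 + 220 = 299.
Step 2: q^n = 2^12 = 4096.
Step 3: Hamming bound ⌊q^n / V_q(n,t)⌋ = ⌊4096/299⌋ = 13.
Step 4: Compare |C| = 15 to 13: violated.
The claimed |C| lies above the Hamming bound, so no 2-ary code of length 12 with d ≥ 7 can have 15 codewords.


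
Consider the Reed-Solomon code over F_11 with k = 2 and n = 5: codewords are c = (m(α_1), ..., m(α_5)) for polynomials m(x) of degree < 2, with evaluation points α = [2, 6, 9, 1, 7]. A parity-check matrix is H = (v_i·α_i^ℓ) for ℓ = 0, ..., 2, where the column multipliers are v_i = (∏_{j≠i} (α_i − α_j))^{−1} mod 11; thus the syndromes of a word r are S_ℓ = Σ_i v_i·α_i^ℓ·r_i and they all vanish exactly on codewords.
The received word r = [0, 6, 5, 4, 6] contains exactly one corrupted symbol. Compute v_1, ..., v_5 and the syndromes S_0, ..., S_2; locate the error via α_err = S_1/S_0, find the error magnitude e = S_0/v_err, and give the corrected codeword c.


S = (8, 1, 7), error at position 5, error magnitude e = 4, c = [0, 6, 5, 4, 2].

Step 1: column multipliers v_i = (∏_{j≠i}(α_i − α_j))^{−1} mod 11.
  i = 1 (α = 2): (2−6)(2−9)(2−1)(2−7) = (−4)·(−7)·1·(−5) = −140 ≡ 3, so v_1 = 3^{−1} = 4 (mod 11).
  i = 2 (α = 6): (6−2)(6−9)(6−1)(6−7) = 4·(−3)·5·(−1) = 60 ≡ 5, so v_2 = 5^{−1} = 9 (mod 11).
  i = 3 (α = 9): (9−2)(9−6)(9−1)(9−7) = 7·3·8·2 = 336 ≡ 6, so v_3 = 6^{−1} = 2 (mod 11).
  i = 4 (α = 1): (1−2)(1−6)(1−9)(1−7) = (−1)·(−5)·(−8)·(−6) = 240 ≡ 9, so v_4 = 9^{−1} = 5 (mod 11).
  i = 5 (α = 7): (7−2)(7−6)(7−9)(7−1) = 5·1·(−2)·6 = −60 ≡ 6, so v_5 = 6^{−1} = 2 (mod 11).
  v = [4, 9, 2, 5, 2].
Step 2: syndromes of r = [0, 6, 5, 4, 6] (all sums mod 11).
  S_0 = Σ v_i r_i = 4·0 + 9·6 + 2·5 + 5·4 + 2·6 = 96 ≡ 8.
  S_1 = Σ v_i α_i r_i = 4·2·0 + 9·6·6 + 2·9·5 + 5·1·4 + 2·7·6 = 518 ≡ 1.
  α_i^2 mod 11 = [4, 3, 4, 1, 5].
  S_2 = Σ v_i α_i^2 r_i = 4·4·0 + 9·3·6 + 2·4·5 + 5·1·4 + 2·5·6 = 282 ≡ 7.
  S = (8, 1, 7) ≠ 0, so r is not a codeword (an error is present).
Step 3: locate the error. For a single error e at position i, S_ℓ = v_i·e·α_i^ℓ, so α_err = S_1/S_0.
  S_0^{−1} = 8^{−1} = 7 (mod 11), so α_err = 1·7 = 7 ≡ 7 = α_5. Error position i = 5.
  Consistency check: S_2/S_1 = 7·1 = 7 ≡ 7 = α_err ✓ (single-error assumption holds).
Step 4: error magnitude e = S_0/v_5 = S_0·∏_{j≠5}(α_5 − α_j) = 8·6 = 48 ≡ 4 (mod 11).
Step 5: correct position 5: c_5 = r_5 − e = 6 − 4 ≡ 2 (mod 11). Hence c = [0, 6, 5, 4, 2].
  Check: interpolating c through the α_i gives m(x) = 8 + 7·x (degree < 2) with m(α_i) = c_i for every i, so c is indeed a codeword.


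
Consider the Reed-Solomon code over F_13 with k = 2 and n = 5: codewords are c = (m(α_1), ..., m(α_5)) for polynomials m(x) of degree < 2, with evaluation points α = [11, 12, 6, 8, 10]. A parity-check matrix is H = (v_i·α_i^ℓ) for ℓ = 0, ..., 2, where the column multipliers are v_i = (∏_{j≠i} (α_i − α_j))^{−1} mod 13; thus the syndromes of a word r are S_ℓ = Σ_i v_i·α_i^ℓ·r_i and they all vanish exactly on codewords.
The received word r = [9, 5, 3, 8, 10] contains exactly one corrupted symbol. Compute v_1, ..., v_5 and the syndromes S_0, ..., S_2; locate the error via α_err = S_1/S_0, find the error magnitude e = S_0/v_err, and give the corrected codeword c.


S = (12, 3, 4), error at position 5, error magnitude e = 10, c = [9, 5, 3, 8, 0].

Step 1: column multipliers v_i = (∏_{j≠i}(α_i − α_j))^{−1} mod 13.
  i = 1 (α = 11): (11−12)(11−6)(11−8)(11−10) = (−1)·5·3·1 = −15 ≡ 11, so v_1 = 11^{−1} = 6 (mod 13).
  i = 2 (α = 12): (12−11)(12−6)(12−8)(12−10) = 1·6·4·2 = 48 ≡ 9, so v_2 = 9^{−1} = 3 (mod 13).
  i = 3 (α = 6): (6−11)(6−12)(6−8)(6−10) = (−5)·(−6)·(−2)·(−4) = 240 ≡ 6, so v_3 = 6^{−1} = 11 (mod 13).
  i = 4 (α = 8): (8−11)(8−12)(8−6)(8−10) = (−3)·(−4)·2·(−2) = −48 ≡ 4, so v_4 = 4^{−1} = 10 (mod 13).
  i = 5 (α = 10): (10−11)(10−12)(10−6)(10−8) = (−1)·(−2)·4·2 = 16 ≡ 3, so v_5 = 3^{−1} = 9 (mod 13).
  v = [6, 3, 11, 10, 9].
Step 2: syndromes of r = [9, 5, 3, 8, 10] (all sums mod 13).
  S_0 = Σ v_i r_i = 6·9 + 3·5 + 11·3 + 10·8 + 9·10 = 272 ≡ 12.
  S_1 = Σ v_i α_i r_i = 6·11·9 + 3·12·5 + 11·6·3 + 10·8·8 + 9·10·10 = 2512 ≡ 3.
  α_i^2 mod 13 = [4, 1, 10, 12, 9].
  S_2 = Σ v_i α_i^2 r_i = 6·4·9 + 3·1·5 + 11·10·3 + 10·12·8 + 9·9·10 = 2331 ≡ 4.
  S = (12, 3, 4) ≠ 0, so r is not a codeword (an error is present).
Step 3: locate the error. For a single error e at position i, S_ℓ = v_i·e·α_i^ℓ, so α_err = S_1/S_0.
  S_0^{−1} = 12^{−1} = 12 (mod 13), so α_err = 3·12 = 36 ≡ 10 = α_5. Error position i = 5.
  Consistency check: S_2/S_1 = 4·9 = 36 ≡ 10 = α_err ✓ (single-error assumption holds).
Step 4: error magnitude e = S_0/v_5 = S_0·∏_{j≠5}(α_5 − α_j) = 12·3 = 36 ≡ 10 (mod 13).
Step 5: correct position 5: c_5 = r_5 − e = 10 − 10 ≡ 0 (mod 13). Hence c = [9, 5, 3, 8, 0].
  Check: interpolating c through the α_i gives m(x) = 1 + 9·x (degree < 2) with m(α_i) = c_i for every i, so c is indeed a codeword.


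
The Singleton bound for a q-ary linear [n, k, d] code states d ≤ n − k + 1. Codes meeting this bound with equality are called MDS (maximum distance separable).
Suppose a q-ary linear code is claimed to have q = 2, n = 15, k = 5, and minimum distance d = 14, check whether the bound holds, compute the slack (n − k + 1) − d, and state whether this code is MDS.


Singleton RHS = n − k + 1 = 11, slack = -3, bound violated (no such code; not MDS).

Singleton bound: d ≤ n − k + 1.
Here n = 15, k = 5, so n − k + 1 = 11.
Given d = 14, check d ≤ 11: NO.
Slack = (n − k + 1) − d = -3.
The slack is negative: d = 14 exceeds n − k + 1 = 11 by 3, so the Singleton bound is violated and no linear [15, 5, 14]_2 code can exist. In particular it is not MDS (MDS requires d = n − k + 1 exactly).
Description: the claimed parameters are [15, 5, 14]_2; such a code would be impossible (violates the Singleton bound).


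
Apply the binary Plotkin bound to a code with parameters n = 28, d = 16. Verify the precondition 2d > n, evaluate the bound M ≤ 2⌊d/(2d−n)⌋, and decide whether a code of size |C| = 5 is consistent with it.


Plotkin bound M ≤ 8; given |C| = 5 ≤ bound (satisfied).

Check applicability: 2d = 32, n = 28.
2d − n = 4 > 0, so Plotkin applies.
Compute d/(2d−n) = 16/4 ≈ 4.0000.
⌊d/(2d−n)⌋ = 4.
Plotkin bound: M ≤ 2·4 = 8.
Given |C| = 5, check: satisfied.
This |C| is below the Plotkin bound.


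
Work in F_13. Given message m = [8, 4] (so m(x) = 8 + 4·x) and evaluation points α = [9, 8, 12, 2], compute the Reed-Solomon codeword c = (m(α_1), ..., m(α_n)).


c = [5, 1, 4, 3]

Message polynomial: m(x) = 8 + 4·x (mod 13).
For each evaluation point α_i, compute m(α_i) mod 13:
  α_1 = 9: Horner steps 4 → 5, so m(9) = 5.
  α_2 = 8: Horner steps 4 → 1, so m(8) = 1.
  α_3 = 12: Horner steps 4 → 4, so m(12) = 4.
  α_4 = 2: Horner steps 4 → 3, so m(2) = 3.
Codeword c = [5, 1, 4, 3] ∈ F_13^4.


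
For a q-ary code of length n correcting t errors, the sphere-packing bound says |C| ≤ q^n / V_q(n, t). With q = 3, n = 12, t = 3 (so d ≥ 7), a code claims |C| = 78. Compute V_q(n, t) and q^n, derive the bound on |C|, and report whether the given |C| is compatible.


V_q(n, t) = 2049, q^n = 531441, Hamming bound = 259, |C| = 78 ≤ bound (satisfied).

Step 1: Compute V_q(n, t) = Σ_{j=0}^3 C(n, j) (q−1)^j.
  j = 0: C(12,0)·(2)^0 = 1·1 = 1.
  j = 1: C(12,1)·(2)^1 = 12·2 = 24.
  j = 2: C(12,2)·(2)^2 = 66·4 = 264.
  j = 3: C(12,3)·(2)^3 = 220·8 = 1760.
  V_q(n, t) = 1 + 24 + 264 + 1760 = 2049.
Step 2: q^n = 3^12 = 531441.
Step 3: Hamming bound ⌊q^n / V_q(n,t)⌋ = ⌊531441/2049⌋ = 259.
Step 4: Compare |C| = 78 to 259: satisfied.
The claimed |C| lies below the Hamming bound.


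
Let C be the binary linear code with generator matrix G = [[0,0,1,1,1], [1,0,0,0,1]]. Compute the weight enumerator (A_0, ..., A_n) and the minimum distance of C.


Weight distribution: A_0 = 1, A_2 = 1, A_3 = 2. Minimum distance d = 2.

Enumerate all 2^2 = 4 messages m ∈ F_2^2.
For each, compute codeword c = mG in F_2^5, then tally its weight.
  m = 00 → c = 00000, weight = 0.
  m = 10 → c = 00111, weight = 3.
  m = 01 → c = 10001, weight = 2.
  m = 11 → c = 10110, weight = 3.
Tally weights:
  weight 0: 1 codewords.
  weight 2: 1 codewords.
  weight 3: 2 codewords.
Minimum distance d = smallest w > 0 with A_w > 0 = 2.
Sanity: Σ A_w = 4 = 2^2 = 4 ✓.


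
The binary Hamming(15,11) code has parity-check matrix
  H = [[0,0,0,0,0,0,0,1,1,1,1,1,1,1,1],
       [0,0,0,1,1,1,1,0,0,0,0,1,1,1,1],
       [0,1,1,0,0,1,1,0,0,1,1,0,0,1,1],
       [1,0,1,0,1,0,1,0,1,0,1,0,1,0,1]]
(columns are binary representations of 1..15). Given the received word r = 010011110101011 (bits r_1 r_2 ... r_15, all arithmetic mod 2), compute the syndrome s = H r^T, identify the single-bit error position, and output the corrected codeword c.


s = (1, 0, 0, 1)^T, error position = 9, corrected codeword c = 010011111101011

Compute s = H r^T mod 2 one row at a time:
  s_1 = 1 + 0 + 1 + 0 + 1 + 0 + 1 + 1 = 5 ≡ 1 (mod 2).
  s_2 = 0 + 1 + 1 + 1 + 1 + 0 + 1 + 1 = 6 ≡ 0 (mod 2).
  s_3 = 1 + 0 + 1 + 1 + 1 + 0 + 1 + 1 = 6 ≡ 0 (mod 2).
  s_4 = 0 + 0 + 1 + 1 + 0 + 0 + 0 + 1 = 3 ≡ 1 (mod 2).
s = (1, 0, 0, 1)^T — this equals column 9 of H (binary 1001), so error is at position 9.
Correct: flip bit 9 of r = 010011110101011 to get c = 010011111101011.


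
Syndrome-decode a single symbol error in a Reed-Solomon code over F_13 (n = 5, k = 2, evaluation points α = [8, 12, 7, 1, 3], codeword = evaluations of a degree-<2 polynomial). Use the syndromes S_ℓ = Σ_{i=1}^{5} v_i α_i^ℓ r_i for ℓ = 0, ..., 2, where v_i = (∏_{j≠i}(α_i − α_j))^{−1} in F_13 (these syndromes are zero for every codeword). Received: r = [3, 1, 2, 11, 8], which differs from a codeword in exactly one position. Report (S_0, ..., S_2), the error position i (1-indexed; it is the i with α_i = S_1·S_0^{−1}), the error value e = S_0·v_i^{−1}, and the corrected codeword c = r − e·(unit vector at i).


S = (3, 11, 10), error at position 1, error magnitude e = 9, c = [7, 1, 2, 11, 8].

Step 1: column multipliers v_i = (∏_{j≠i}(α_i − α_j))^{−1} mod 13.
  i = 1 (α = 8): (8−12)(8−7)(8−1)(8−3) = (−4)·1·7·5 = −140 ≡ 3, so v_1 = 3^{−1} = 9 (mod 13).
  i = 2 (α = 12): (12−8)(12−7)(12−1)(12−3) = 4·5·11·9 = 1980 ≡ 4, so v_2 = 4^{−1} = 10 (mod 13).
  i = 3 (α = 7): (7−8)(7−12)(7−1)(7−3) = (−1)·(−5)·6·4 = 120 ≡ 3, so v_3 = 3^{−1} = 9 (mod 13).
  i = 4 (α = 1): (1−8)(1−12)(1−7)(1−3) = (−7)·(−11)·(−6)·(−2) = 924 ≡ 1, so v_4 = 1^{−1} = 1 (mod 13).
  i = 5 (α = 3): (3−8)(3−12)(3−7)(3−1) = (−5)·(−9)·(−4)·2 = −360 ≡ 4, so v_5 = 4^{−1} = 10 (mod 13).
  v = [9, 10, 9, 1, 10].
Step 2: syndromes of r = [3, 1, 2, 11, 8] (all sums mod 13).
  S_0 = Σ v_i r_i = 9·3 + 10·1 + 9·2 + 1·11 + 10·8 = 146 ≡ 3.
  S_1 = Σ v_i α_i r_i = 9·8·3 + 10·12·1 + 9·7·2 + 1·1·11 + 10·3·8 = 713 ≡ 11.
  α_i^2 mod 13 = [12, 1, 10, 1, 9].
  S_2 = Σ v_i α_i^2 r_i = 9·12·3 + 10·1·1 + 9·10·2 + 1·1·11 + 10·9·8 = 1245 ≡ 10.
  S = (3, 11, 10) ≠ 0, so r is not a codeword (an error is present).
Step 3: locate the error. For a single error e at position i, S_ℓ = v_i·e·α_i^ℓ, so α_err = S_1/S_0.
  S_0^{−1} = 3^{−1} = 9 (mod 13), so α_err = 11·9 = 99 ≡ 8 = α_1. Error position i = 1.
  Consistency check: S_2/S_1 = 10·6 = 60 ≡ 8 = α_err ✓ (single-error assumption holds).
Step 4: error magnitude e = S_0/v_1 = S_0·∏_{j≠1}(α_1 − α_j) = 3·3 = 9 ≡ 9 (mod 13).
Step 5: correct position 1: c_1 = r_1 − e = 3 − 9 ≡ 7 (mod 13). Hence c = [7, 1, 2, 11, 8].
  Check: interpolating c through the α_i gives m(x) = 6 + 5·x (degree < 2) with m(α_i) = c_i for every i, so c is indeed a codeword.


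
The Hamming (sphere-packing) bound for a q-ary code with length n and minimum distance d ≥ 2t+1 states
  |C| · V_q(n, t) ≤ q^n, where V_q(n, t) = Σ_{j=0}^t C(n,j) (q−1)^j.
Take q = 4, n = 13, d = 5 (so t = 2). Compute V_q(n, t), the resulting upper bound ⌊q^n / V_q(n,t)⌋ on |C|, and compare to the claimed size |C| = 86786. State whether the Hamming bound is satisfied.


V_q(n, t) = 742, q^n = 67108864, Hamming bound = 90443, |C| = 86786 ≤ bound (satisfied).

Step 1: Compute V_q(n, t) = Σ_{j=0}^2 C(n, j) (q−1)^j.
  j = 0: C(13,0)·(3)^0 = 1·1 = 1.
  j = 1: C(13,1)·(3)^1 = 13·3 = 39.
  j = 2: C(13,2)·(3)^2 = 78·9 = 702.
  V_q(n, t) = 1 + 39 + 702 = 742.
Step 2: q^n = 4^13 = 67108864.
Step 3: Hamming bound ⌊q^n / V_q(n,t)⌋ = ⌊67108864/742⌋ = 90443.
Step 4: Compare |C| = 86786 to 90443: satisfied.
The claimed |C| lies below the Hamming bound.


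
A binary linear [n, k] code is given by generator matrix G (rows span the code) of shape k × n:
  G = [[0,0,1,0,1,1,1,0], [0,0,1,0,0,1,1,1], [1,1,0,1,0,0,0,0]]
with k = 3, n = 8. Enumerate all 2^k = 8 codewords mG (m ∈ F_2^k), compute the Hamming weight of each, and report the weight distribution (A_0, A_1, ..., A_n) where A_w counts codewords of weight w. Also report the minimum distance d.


Weight distribution: A_0 = 1, A_2 = 1, A_3 = 1, A_4 = 2, A_5 = 1, A_7 = 2. Minimum distance d = 2.

Enumerate all 2^3 = 8 messages m ∈ F_2^3.
For each, compute codeword c = mG in F_2^8, then tally its weight.
  m = 000 → c = 00000000, weight = 0.
  m = 100 → c = 00101110, weight = 4.
  m = 010 → c = 00100111, weight = 4.
  m = 110 → c = 00001001, weight = 2.
  m = 001 → c = 11010000, weight = 3.
  m = 101 → c = 11111110, weight = 7.
  m = 011 → c = 11110111, weight = 7.
  m = 111 → c = 11011001, weight = 5.
Tally weights:
  weight 0: 1 codewords.
  weight 2: 1 codewords.
  weight 3: 1 codewords.
  weight 4: 2 codewords.
  weight 5: 1 codewords.
  weight 7: 2 codewords.
Minimum distance d = smallest w > 0 with A_w > 0 = 2.
Sanity: Σ A_w = 8 = 2^3 = 8 ✓.


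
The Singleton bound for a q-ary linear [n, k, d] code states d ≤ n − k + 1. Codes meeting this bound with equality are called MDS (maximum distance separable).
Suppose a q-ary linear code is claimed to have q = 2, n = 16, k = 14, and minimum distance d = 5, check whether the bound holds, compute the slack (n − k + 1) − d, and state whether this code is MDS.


Singleton RHS = n − k + 1 = 3, slack = -2, bound violated (no such code; not MDS).

Singleton bound: d ≤ n − k + 1.
Here n = 16, k = 14, so n − k + 1 = 3.
Given d = 5, check d ≤ 3: NO.
Slack = (n − k + 1) − d = -2.
The slack is negative: d = 5 exceeds n − k + 1 = 3 by 2, so the Singleton bound is violated and no linear [16, 14, 5]_2 code can exist. In particular it is not MDS (MDS requires d = n − k + 1 exactly).
Description: the claimed parameters are [16, 14, 5]_2; such a code would be impossible (violates the Singleton bound).


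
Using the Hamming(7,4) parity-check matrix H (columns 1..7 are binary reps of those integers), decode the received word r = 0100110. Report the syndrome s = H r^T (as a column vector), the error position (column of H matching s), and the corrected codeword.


s = (0, 0, 1)^T, error position = 1, corrected codeword c = 1100110

Compute s = H r^T mod 2 one row at a time:
  s_1 = 0 + 1 + 1 + 0 = 2 ≡ 0 (mod 2).
  s_2 = 1 + 0 + 1 + 0 = 2 ≡ 0 (mod 2).
  s_3 = 0 + 0 + 1 + 0 = 1 ≡ 1 (mod 2).
s = (0, 0, 1)^T — this equals column 1 of H (binary 001), so error is at position 1.
Correct: flip bit 1 of r = 0100110 to get c = 1100110.


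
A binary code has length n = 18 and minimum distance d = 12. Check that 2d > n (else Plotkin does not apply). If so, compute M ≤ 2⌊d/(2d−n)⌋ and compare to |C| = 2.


Plotkin bound M ≤ 4; given |C| = 2 ≤ bound (satisfied).

Check applicability: 2d = 24, n = 18.
2d − n = 6 > 0, so Plotkin applies.
Compute d/(2d−n) = 12/6 ≈ 2.0000.
⌊d/(2d−n)⌋ = 2.
Plotkin bound: M ≤ 2·2 = 4.
Given |C| = 2, check: satisfied.
This |C| is below the Plotkin bound.


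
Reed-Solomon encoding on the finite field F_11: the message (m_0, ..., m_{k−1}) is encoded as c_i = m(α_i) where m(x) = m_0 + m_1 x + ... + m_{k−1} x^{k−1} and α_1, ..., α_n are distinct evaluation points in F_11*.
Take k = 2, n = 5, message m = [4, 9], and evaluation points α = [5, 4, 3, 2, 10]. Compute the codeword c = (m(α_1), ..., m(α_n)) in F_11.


c = [5, 7, 9, 0, 6]

Message polynomial: m(x) = 4 + 9·x (mod 11).
For each evaluation point α_i, compute m(α_i) mod 11:
  α_1 = 5: Horner steps 9 → 5, so m(5) = 5.
  α_2 = 4: Horner steps 9 → 7, so m(4) = 7.
  α_3 = 3: Horner steps 9 → 9, so m(3) = 9.
  α_4 = 2: Horner steps 9 → 0, so m(2) = 0.
  α_5 = 10: Horner steps 9 → 6, so m(10) = 6.
Codeword c = [5, 7, 9, 0, 6] ∈ F_11^5.


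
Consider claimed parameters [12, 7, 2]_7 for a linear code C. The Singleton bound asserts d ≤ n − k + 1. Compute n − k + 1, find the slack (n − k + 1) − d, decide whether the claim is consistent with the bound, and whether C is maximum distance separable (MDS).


Singleton RHS = n − k + 1 = 6, slack = 4, bound satisfied, not MDS.

Singleton bound: d ≤ n − k + 1.
Here n = 12, k = 7, so n − k + 1 = 6.
Given d = 2, check d ≤ 6: YES.
Slack = (n − k + 1) − d = 4.
The code is NOT MDS (slack = 4 > 0).
Description: the claimed parameters are [12, 7, 2]_7; such a code would be non-MDS.


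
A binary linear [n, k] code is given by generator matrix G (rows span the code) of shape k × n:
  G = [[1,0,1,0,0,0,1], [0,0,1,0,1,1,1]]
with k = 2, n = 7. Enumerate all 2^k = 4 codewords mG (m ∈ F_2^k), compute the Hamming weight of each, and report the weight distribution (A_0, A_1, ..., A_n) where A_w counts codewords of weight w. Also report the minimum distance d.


Weight distribution: A_0 = 1, A_3 = 2, A_4 = 1. Minimum distance d = 3.

Enumerate all 2^2 = 4 messages m ∈ F_2^2.
For each, compute codeword c = mG in F_2^7, then tally its weight.
  m = 00 → c = 0000000, weight = 0.
  m = 10 → c = 1010001, weight = 3.
  m = 01 → c = 0010111, weight = 4.
  m = 11 → c = 1000110, weight = 3.
Tally weights:
  weight 0: 1 codewords.
  weight 3: 2 codewords.
  weight 4: 1 codewords.
Minimum distance d = smallest w > 0 with A_w > 0 = 3.
Sanity: Σ A_w = 4 = 2^2 = 4 ✓.
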